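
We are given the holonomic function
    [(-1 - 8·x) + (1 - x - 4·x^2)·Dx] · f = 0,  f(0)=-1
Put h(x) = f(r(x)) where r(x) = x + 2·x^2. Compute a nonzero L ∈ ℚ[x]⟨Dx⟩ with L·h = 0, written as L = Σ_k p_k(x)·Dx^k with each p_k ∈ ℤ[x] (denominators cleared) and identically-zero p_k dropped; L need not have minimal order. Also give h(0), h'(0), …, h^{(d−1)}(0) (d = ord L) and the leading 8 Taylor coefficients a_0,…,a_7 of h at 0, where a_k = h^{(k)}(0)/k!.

L = (1 + 12·x + 48·x^2 + 64·x^3) + (-1 + x + 6·x^2 + 16·x^3 + 16·x^4)·Dx  (order 1).
h: a_k = -1, -1, -7, -29, -103, -405, -1599, -6141, …
ICs: h(0) = -1.

f: a_k = -1, -1, -5, -9, -29, -65, -181, -441, …
f∘r: x↦r, Dx↦Dx/r' in L_f ⇒ L₀.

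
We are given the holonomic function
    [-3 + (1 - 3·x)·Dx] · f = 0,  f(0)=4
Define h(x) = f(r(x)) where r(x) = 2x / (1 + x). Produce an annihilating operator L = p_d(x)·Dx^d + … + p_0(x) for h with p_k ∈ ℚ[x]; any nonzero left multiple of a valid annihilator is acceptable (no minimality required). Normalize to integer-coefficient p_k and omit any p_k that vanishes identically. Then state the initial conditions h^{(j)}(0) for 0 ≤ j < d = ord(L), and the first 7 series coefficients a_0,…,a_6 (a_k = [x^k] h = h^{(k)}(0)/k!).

L = 6 + (-1 + 4·x + 5·x^2)·Dx  (order 1).
h: a_k = 4, 24, 120, 600, 3000, 15000, 75000, …
ICs: h(0) = 4.

f: a_k = 4, 12, 36, 108, 324, 972, 2916, …
Substitute x→r, Dx→(1/r')Dx; clear ⇒ L₀.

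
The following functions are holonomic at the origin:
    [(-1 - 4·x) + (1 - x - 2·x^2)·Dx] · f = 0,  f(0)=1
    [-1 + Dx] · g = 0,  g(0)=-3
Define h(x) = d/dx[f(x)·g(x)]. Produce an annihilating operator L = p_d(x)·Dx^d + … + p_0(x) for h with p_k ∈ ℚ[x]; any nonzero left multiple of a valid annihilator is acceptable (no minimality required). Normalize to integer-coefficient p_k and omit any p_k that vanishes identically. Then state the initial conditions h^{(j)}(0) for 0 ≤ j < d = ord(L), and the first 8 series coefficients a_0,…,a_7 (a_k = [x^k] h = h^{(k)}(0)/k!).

f: a_k = 1, 1, 3, 5, 11, 21, 43, 85, …
g: a_k = -3, -3, -3/2, -1/2, -1/8, -1/40, -1/240, -1/1680, …
L₀ := L_f ⊗_s L_g (sym. prod.), ord ≤ 1.
Differentiate: ansatz ord ≤ ord L₀ ⇒ L.
L = (9 + 16·x + 9·x^2 - 12·x^3 + 4·x^4) + (-2 - x + 9·x^2 + 4·x^3 - 4·x^4)·Dx  (order 1).
h: a_k = -6, -27, -78, -425/2, -2103/4, -50737/40, -44279/15, -3783419/560, …
ICs: h(0) = -6.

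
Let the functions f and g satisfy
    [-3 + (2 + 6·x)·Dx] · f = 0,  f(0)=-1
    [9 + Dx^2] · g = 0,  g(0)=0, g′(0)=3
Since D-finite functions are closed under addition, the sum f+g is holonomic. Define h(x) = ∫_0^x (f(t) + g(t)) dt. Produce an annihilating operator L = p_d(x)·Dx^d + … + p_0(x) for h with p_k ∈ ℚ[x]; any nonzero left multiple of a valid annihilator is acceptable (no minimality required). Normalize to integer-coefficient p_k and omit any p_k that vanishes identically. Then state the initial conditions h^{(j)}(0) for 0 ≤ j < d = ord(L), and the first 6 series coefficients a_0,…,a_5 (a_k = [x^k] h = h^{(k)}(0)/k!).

f: a_k = -1, -3/2, 9/8, -27/16, 405/128, -1701/256, …
g: a_k = 0, 3, 0, -9/2, 0, 81/40, …
h₀=f+g: left-lcm gives L₀, ord ≤ 3.
h=∫h₀ ⇒ L = L₀·Dx.
L = (-63 - 216·x - 324·x^2)·Dx + (18 + 198·x + 648·x^2 + 648·x^3)·Dx^2 + (-7 - 24·x - 36·x^2)·Dx^3 + (2 + 22·x + 72·x^2 + 72·x^3)·Dx^4  (order 4).
h: a_k = 0, -1, 3/4, 3/8, -99/64, 81/128, …
ICs: h(0) = 0, h′(0) = -1, h′′(0) = 3/2, h′′′(0) = 9/4.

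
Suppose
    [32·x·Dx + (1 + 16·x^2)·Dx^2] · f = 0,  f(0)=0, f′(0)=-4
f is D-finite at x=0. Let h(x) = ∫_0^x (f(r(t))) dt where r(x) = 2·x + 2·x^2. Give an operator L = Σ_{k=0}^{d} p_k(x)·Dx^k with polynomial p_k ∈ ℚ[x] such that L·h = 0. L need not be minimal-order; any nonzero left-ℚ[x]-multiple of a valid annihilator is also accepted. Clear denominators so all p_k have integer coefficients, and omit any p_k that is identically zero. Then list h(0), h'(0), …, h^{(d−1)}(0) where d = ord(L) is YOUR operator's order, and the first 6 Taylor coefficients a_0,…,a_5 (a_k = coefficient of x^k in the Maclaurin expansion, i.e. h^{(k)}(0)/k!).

f: a_k = 0, -4, 0, 64/3, 0, -1024/5, …
h₀=f(r): pull back L_f along r ⇒ L₀.
∫: right-multiply L₀ by Dx.
L = (-2 + 128·x + 512·x^2 + 768·x^3 + 384·x^4)·Dx^2 + (1 + 2·x + 64·x^2 + 256·x^3 + 320·x^4 + 128·x^5)·Dx^3  (order 3).
h: a_k = 0, 0, -4, -8/3, 128/3, 512/5, …
ICs: h(0) = 0, h′(0) = 0, h′′(0) = -8.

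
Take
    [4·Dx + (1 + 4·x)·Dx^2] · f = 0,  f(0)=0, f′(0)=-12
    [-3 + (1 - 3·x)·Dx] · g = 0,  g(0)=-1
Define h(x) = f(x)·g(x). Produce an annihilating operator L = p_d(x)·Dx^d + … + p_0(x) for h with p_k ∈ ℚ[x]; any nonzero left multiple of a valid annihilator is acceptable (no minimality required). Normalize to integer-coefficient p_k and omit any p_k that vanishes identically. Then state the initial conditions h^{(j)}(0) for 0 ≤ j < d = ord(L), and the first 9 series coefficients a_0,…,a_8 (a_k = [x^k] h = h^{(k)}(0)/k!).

L = 12 + (2 + 36·x)·Dx + (-1 - x + 12·x^2)·Dx^2  (order 2).
h: a_k = 0, 12, 12, 100, 108, 4692/5, 3836/5, 326316/35, 118788/35, …
ICs: h(0) = 0, h′(0) = 12.

f: a_k = 0, -12, 24, -64, 192, -3072/5, 2048, -49152/7, 24576, …
g: a_k = -1, -3, -9, -27, -81, -243, -729, -2187, -6561, …
Sym-product of L_f,L_g gives L₀ (≤ ord 2).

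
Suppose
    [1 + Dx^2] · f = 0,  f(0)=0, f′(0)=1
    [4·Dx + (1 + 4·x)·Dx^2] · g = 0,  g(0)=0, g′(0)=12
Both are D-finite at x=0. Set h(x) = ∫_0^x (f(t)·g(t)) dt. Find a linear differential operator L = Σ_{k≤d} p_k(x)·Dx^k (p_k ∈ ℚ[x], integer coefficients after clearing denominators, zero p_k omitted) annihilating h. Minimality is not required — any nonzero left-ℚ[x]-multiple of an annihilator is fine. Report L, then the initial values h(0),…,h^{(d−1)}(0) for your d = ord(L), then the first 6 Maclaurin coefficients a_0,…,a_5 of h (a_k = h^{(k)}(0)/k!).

f: a_k = 0, 1, 0, -1/6, 0, 1/120, …
g: a_k = 0, 12, -24, 64, -192, 3072/5, …
Sym-product of L_f,L_g gives L₀ (≤ ord 4).
∫: right-multiply L₀ by Dx.
L = (-147 - 144·x - 224·x^2 + 256·x^3 + 256·x^4)·Dx + (-56 - 160·x + 384·x^2 + 512·x^3)·Dx^2 + (-150 - 160·x - 192·x^2 + 512·x^3 + 512·x^4)·Dx^3 + (-56 - 160·x + 384·x^2 + 512·x^3)·Dx^4 + (-3 - 16·x + 32·x^2 + 256·x^3 + 256·x^4)·Dx^5  (order 5).
h: a_k = 0, 0, 0, 4, -6, 62/5, …
ICs: h(0) = 0, h′(0) = 0, h′′(0) = 0, h′′′(0) = 24, h′′′′(0) = -144.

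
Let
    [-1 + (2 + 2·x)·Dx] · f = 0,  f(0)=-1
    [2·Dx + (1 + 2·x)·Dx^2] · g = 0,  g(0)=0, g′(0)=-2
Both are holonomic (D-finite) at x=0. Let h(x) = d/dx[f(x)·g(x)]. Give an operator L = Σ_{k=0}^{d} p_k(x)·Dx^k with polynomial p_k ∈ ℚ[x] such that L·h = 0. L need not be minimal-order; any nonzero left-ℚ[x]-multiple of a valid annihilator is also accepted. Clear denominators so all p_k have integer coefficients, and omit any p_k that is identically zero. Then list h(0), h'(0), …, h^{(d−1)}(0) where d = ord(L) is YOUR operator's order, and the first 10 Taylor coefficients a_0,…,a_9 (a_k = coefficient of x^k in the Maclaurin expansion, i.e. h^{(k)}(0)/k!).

f: a_k = -1, -1/2, 1/8, -1/16, 5/128, -7/256, 21/1024, -33/2048, 429/32768, -715/65536, …
g: a_k = 0, -2, 2, -8/3, 4, -32/5, 32/3, -128/7, 32, -512/9, …
f·g: L₀ = L_f ⊗_s L_g, ord ≤ 1·2.
Differentiate: ansatz ord ≤ ord L₀ ⇒ L.
L = (-11 - 4·x + 4·x^2) + (-28 - 36·x + 24·x^2 + 32·x^3)·Dx + (-4 - 8·x + 12·x^2 + 32·x^3 + 16·x^4)·Dx^2  (order 2).
h: a_k = 2, -2, 17/4, -55/6, 3709/192, -12801/320, 209709/2560, -746239/4480, 38670077/114688, -702386297/1032192, …
ICs: h(0) = 2, h′(0) = -2.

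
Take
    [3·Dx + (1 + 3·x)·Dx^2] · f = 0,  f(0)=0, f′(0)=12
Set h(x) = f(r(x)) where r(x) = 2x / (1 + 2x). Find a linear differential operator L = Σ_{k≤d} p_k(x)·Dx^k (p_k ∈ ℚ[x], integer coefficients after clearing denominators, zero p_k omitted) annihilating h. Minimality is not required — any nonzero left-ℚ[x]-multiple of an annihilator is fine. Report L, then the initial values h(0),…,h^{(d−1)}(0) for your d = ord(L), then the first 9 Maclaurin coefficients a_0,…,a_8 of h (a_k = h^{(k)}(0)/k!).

f: a_k = 0, 12, -18, 36, -81, 972/5, -486, 8748/7, -6561/2, …
f∘r: x↦r, Dx↦Dx/r' in L_f ⇒ L₀.
L = (10 + 32·x)·Dx + (1 + 10·x + 16·x^2)·Dx^2  (order 2).
h: a_k = 0, 24, -120, 672, -4080, 130944/5, -174720, 8388096/7, -8388480, …
ICs: h(0) = 0, h′(0) = 24.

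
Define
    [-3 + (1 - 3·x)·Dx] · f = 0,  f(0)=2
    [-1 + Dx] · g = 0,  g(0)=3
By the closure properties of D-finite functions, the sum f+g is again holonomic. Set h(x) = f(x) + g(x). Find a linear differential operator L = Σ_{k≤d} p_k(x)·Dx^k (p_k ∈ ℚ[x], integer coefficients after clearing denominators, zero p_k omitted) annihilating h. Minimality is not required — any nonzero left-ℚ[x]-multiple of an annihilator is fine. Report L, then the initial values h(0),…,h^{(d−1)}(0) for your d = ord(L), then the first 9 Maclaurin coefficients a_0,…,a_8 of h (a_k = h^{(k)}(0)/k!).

L = (-15 - 9·x) + (17 + 6·x - 9·x^2)·Dx + (-2 + 3·x + 9·x^2)·Dx^2  (order 2).
h: a_k = 5, 9, 39/2, 109/2, 1297/8, 19441/40, 349921/240, 7348321/1680, 176359681/13440, …
ICs: h(0) = 5, h′(0) = 9.

f: a_k = 2, 6, 18, 54, 162, 486, 1458, 4374, 13122, …
g: a_k = 3, 3, 3/2, 1/2, 1/8, 1/40, 1/240, 1/1680, 1/13440, …
h₀=f+g: left-lcm gives L₀, ord ≤ 2.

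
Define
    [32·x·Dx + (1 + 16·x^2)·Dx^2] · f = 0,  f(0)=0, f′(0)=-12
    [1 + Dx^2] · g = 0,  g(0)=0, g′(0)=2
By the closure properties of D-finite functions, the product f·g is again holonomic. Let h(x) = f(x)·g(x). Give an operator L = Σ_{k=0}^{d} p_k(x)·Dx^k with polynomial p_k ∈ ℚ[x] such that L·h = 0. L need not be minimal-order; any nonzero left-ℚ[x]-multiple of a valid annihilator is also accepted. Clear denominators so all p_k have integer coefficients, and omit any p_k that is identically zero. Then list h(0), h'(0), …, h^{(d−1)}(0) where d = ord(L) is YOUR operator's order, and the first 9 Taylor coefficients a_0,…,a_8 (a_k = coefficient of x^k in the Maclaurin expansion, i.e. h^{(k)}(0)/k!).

L = (1105 + 51776·x^2 + 22016·x^4 + 16384·x^6 + 65536·x^8) + (2112·x + 35840·x^3 + 49152·x^5 + 262144·x^7)·Dx + (1122 + 52352·x^2 + 27648·x^4 + 32768·x^6 + 131072·x^8)·Dx^2 + (2112·x + 35840·x^3 + 49152·x^5 + 262144·x^7)·Dx^3 + (17 + 576·x^2 + 5632·x^4 + 16384·x^6 + 65536·x^8)·Dx^4  (order 4).
h: a_k = 0, 0, -24, 0, 132, 0, -3751/3, 0, 142493/10, …
ICs: h(0) = 0, h′(0) = 0, h′′(0) = -48, h′′′(0) = 0.

f: a_k = 0, -12, 0, 64, 0, -3072/5, 0, 49152/7, 0, …
g: a_k = 0, 2, 0, -1/3, 0, 1/60, 0, -1/2520, 0, …
Sym-product of L_f,L_g gives L₀ (≤ ord 4).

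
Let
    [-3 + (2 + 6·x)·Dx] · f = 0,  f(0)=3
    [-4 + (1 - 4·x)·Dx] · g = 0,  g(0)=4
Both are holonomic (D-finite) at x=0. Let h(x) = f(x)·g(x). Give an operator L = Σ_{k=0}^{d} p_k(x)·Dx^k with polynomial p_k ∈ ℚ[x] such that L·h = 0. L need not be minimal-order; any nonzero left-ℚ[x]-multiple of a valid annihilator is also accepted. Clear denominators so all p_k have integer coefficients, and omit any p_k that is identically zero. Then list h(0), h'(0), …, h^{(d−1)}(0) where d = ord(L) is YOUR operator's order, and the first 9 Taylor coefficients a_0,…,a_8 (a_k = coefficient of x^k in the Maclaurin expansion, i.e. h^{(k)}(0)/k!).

f: a_k = 3, 9/2, -27/8, 81/16, -1215/128, 5103/256, -45927/1024, 216513/2048, -8444007/32768, …
g: a_k = 4, 16, 64, 256, 1024, 4096, 16384, 65536, 262144, …
Product ⇒ symmetric product L₀, ord ≤ 1.
L = (11 + 12·x) + (-2 + 2·x + 24·x^2)·Dx  (order 1).
h: a_k = 12, 66, 501/2, 4089/4, 129633/32, 1042167/64, 16628745/256, 133246473/512, 8519330265/8192, …
ICs: h(0) = 12.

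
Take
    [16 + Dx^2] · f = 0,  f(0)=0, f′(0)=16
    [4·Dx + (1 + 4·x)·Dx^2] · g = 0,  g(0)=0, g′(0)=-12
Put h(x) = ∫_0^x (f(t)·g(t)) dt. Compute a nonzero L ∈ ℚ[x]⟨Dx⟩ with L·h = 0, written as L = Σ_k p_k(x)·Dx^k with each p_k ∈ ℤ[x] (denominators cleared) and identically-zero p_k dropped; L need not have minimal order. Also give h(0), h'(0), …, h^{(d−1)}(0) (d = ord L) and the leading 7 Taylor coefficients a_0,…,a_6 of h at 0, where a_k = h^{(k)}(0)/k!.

f: a_k = 0, 16, 0, -128/3, 0, 512/15, 0, …
g: a_k = 0, -12, 24, -64, 192, -3072/5, 2048, …
f·g: L₀ = L_f ⊗_s L_g, ord ≤ 2·2.
h=∫h₀ ⇒ L = L₀·Dx.
L = (-768 + 6144·x + 77824·x^2 + 262144·x^3 + 262144·x^4)·Dx + (256 + 5120·x + 24576·x^2 + 32768·x^3)·Dx^2 + (1280·x + 10752·x^2 + 32768·x^3 + 32768·x^4)·Dx^3 + (16 + 320·x + 1536·x^2 + 2048·x^3)·Dx^4 + (3 + 56·x + 368·x^2 + 1024·x^3 + 1024·x^4)·Dx^5  (order 5).
h: a_k = 0, 0, 0, -64, 96, -512/5, 1024/3, …
ICs: h(0) = 0, h′(0) = 0, h′′(0) = 0, h′′′(0) = -384, h′′′′(0) = 2304.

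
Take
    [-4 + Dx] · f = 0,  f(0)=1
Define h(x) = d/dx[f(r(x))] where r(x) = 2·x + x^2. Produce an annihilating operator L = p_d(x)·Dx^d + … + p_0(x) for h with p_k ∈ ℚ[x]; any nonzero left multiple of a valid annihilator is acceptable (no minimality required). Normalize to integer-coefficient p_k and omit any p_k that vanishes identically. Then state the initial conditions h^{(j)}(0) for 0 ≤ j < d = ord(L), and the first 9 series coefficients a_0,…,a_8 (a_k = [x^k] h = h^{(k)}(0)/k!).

L = (9 + 16·x + 8·x^2) + (-1 - x)·Dx  (order 1).
h: a_k = 8, 72, 352, 3680/3, 3392, 118208/15, 717056/45, 3015424/105, 2956544/63, …
ICs: h(0) = 8.

f: a_k = 1, 4, 8, 32/3, 32/3, 128/15, 256/45, 1024/315, 512/315, …
L₀ from L_f via x↦r, Dx↦r'^{-1}Dx.
Derive L from L₀ (diff closure).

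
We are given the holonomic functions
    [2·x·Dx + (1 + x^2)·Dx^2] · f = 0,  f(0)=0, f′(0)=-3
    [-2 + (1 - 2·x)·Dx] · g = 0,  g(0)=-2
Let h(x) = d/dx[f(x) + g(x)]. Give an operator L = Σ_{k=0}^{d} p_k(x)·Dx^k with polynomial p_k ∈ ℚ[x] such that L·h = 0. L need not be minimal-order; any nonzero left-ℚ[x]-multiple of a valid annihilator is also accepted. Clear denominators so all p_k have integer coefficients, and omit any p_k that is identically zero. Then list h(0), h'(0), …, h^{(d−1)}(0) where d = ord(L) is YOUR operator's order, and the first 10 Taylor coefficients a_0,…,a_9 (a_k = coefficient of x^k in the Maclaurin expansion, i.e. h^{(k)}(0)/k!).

L = (4 - 32·x - 12·x^2) + (-13 + 4·x - 25·x^2 - 12·x^3)·Dx + (2 - 3·x - 3·x^3 - 2·x^4)·Dx^2  (order 2).
h: a_k = -7, -16, -45, -128, -323, -768, -1789, -4096, -9219, -20480, …
ICs: h(0) = -7, h′(0) = -16.

f: a_k = 0, -3, 0, 1, 0, -3/5, 0, 3/7, 0, -1/3, …
g: a_k = -2, -4, -8, -16, -32, -64, -128, -256, -512, -1024, …
h₀=f+g: left-lcm gives L₀, ord ≤ 3.
Differentiate: ansatz ord ≤ ord L₀ ⇒ L.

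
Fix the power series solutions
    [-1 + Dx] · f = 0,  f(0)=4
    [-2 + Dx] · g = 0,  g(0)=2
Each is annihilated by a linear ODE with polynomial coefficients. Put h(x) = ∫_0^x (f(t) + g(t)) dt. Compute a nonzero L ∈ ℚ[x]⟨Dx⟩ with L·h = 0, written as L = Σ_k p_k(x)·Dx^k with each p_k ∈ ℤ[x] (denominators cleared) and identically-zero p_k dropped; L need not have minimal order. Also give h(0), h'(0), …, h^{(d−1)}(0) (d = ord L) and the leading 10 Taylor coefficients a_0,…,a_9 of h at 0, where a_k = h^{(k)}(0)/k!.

L = 2·Dx - 3·Dx^2 + Dx^3  (order 3).
h: a_k = 0, 6, 4, 2, 5/6, 3/10, 17/180, 11/420, 13/2016, 43/30240, …
ICs: h(0) = 0, h′(0) = 6, h′′(0) = 8.

f: a_k = 4, 4, 2, 2/3, 1/6, 1/30, 1/180, 1/1260, 1/10080, 1/90720, …
g: a_k = 2, 4, 4, 8/3, 4/3, 8/15, 8/45, 16/315, 4/315, 8/2835, …
Weyl lclm of L_f,L_g ⇒ L₀ (ord ≤ 2).
Integrate: L := L₀·Dx.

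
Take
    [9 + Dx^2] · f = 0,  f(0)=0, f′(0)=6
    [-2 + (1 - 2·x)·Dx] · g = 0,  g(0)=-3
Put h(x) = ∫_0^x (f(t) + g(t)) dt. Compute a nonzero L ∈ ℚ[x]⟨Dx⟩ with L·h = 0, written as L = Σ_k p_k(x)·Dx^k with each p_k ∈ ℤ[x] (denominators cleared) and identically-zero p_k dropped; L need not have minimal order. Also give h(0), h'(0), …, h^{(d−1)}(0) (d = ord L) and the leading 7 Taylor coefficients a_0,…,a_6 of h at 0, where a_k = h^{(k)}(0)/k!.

L = (-594 + 648·x - 648·x^2)·Dx + (153 - 630·x + 972·x^2 - 648·x^3)·Dx^2 + (-66 + 72·x - 72·x^2)·Dx^3 + (17 - 70·x + 108·x^2 - 72·x^3)·Dx^4  (order 4).
h: a_k = 0, -3, 0, -4, -33/4, -48/5, -613/40, …
ICs: h(0) = 0, h′(0) = -3, h′′(0) = 0, h′′′(0) = -24.

f: a_k = 0, 6, 0, -9, 0, 81/20, 0, …
g: a_k = -3, -6, -12, -24, -48, -96, -192, …
Sum ⇒ L₀ = lclm(L_f,L_g) in ℚ(x)⟨Dx⟩.
∫: right-multiply L₀ by Dx.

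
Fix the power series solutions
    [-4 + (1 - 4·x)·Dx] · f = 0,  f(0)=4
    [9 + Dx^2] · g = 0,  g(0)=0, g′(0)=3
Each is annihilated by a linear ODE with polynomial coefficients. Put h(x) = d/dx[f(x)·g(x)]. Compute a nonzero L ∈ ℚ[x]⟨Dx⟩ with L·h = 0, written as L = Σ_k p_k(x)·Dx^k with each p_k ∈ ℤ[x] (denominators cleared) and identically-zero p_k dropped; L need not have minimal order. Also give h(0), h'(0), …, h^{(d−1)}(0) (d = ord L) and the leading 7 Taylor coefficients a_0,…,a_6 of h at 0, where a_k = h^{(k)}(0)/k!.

f: a_k = 4, 16, 64, 256, 1024, 4096, 16384, …
g: a_k = 0, 3, 0, -9/2, 0, 81/40, 0, …
f·g: L₀ = L_f ⊗_s L_g, ord ≤ 1·2.
Differentiate: ansatz ord ≤ ord L₀ ⇒ L.
L = (-23 - 72·x + 144·x^2) + (-8 + 32·x)·Dx + (1 - 8·x + 16·x^2)·Dx^2  (order 2).
h: a_k = 12, 96, 522, 2784, 27921/2, 335052/5, 6254061/20, …
ICs: h(0) = 12, h′(0) = 96.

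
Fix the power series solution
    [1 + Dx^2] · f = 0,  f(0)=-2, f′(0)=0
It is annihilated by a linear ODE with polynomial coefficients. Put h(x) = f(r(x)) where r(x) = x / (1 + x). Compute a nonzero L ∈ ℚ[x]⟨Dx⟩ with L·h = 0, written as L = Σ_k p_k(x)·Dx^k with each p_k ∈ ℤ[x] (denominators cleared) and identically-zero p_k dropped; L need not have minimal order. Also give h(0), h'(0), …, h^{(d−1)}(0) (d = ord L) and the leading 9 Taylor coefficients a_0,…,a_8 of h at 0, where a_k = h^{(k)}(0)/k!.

L = 1 + (2 + 6·x + 6·x^2 + 2·x^3)·Dx + (1 + 4·x + 6·x^2 + 4·x^3 + x^4)·Dx^2  (order 2).
h: a_k = -2, 0, 1, -2, 35/12, -11/3, 1501/360, -87/20, 16699/4032, …
ICs: h(0) = -2, h′(0) = 0.

f: a_k = -2, 0, 1, 0, -1/12, 0, 1/360, 0, -1/20160, …
L₀ from L_f via x↦r, Dx↦r'^{-1}Dx.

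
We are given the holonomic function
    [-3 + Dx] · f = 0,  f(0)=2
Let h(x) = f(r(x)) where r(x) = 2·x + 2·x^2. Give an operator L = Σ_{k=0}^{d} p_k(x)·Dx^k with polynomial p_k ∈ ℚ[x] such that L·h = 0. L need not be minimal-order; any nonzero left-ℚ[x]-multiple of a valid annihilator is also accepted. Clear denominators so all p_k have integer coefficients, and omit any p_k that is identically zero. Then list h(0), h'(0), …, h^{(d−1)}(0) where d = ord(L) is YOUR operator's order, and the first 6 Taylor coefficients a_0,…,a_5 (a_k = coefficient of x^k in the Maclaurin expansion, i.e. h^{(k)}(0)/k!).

L = (-6 - 12·x) + Dx  (order 1).
h: a_k = 2, 12, 48, 144, 360, 3888/5, …
ICs: h(0) = 2.

f: a_k = 2, 6, 9, 9, 27/4, 81/20, …
Substitute x→r, Dx→(1/r')Dx; clear ⇒ L₀.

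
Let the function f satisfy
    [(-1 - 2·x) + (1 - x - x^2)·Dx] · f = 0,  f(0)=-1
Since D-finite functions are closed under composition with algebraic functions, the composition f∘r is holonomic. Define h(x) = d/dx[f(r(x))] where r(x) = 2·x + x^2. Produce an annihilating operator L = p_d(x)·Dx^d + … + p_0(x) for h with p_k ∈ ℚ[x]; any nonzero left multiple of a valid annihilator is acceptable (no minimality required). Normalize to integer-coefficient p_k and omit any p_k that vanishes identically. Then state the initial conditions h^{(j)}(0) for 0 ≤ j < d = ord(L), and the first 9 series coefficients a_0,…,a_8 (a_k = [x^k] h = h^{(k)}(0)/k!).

f: a_k = -1, -1, -2, -3, -5, -8, -13, -21, -34, …
h₀=f(r): pull back L_f along r ⇒ L₀.
h=h₀': d/dx-closure on L₀ ⇒ L.
L = (9 + 42·x + 105·x^2 + 164·x^3 + 141·x^4 + 60·x^5 + 10·x^6) + (-1 - 3·x + 9·x^2 + 39·x^3 + 55·x^4 + 39·x^5 + 14·x^6 + 2·x^7)·Dx  (order 1).
h: a_k = -2, -18, -96, -472, -2170, -9570, -41048, -172456, -713232, …
ICs: h(0) = -2.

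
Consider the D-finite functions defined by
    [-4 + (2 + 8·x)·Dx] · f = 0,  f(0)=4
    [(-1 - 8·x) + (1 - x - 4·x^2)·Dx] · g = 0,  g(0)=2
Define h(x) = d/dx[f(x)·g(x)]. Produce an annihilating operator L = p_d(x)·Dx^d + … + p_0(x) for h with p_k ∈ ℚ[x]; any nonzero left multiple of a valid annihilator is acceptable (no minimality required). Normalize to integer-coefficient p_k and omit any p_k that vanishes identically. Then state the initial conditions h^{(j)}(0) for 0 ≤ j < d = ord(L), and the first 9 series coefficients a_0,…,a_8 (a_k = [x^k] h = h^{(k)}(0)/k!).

L = (10 + 156·x + 540·x^2 + 800·x^3 + 960·x^4) + (-3 - 19·x - 30·x^2 + 56·x^3 + 352·x^4 + 384·x^5)·Dx  (order 1).
h: a_k = 24, 80, 504, 992, 5720, 8784, 57064, 57152, 563688, …
ICs: h(0) = 24.

f: a_k = 4, 8, -8, 16, -40, 112, -336, 1056, -3432, …
g: a_k = 2, 2, 10, 18, 58, 130, 362, 882, 2330, …
L₀ := L_f ⊗_s L_g (sym. prod.), ord ≤ 1.
h=h₀': d/dx-closure on L₀ ⇒ L.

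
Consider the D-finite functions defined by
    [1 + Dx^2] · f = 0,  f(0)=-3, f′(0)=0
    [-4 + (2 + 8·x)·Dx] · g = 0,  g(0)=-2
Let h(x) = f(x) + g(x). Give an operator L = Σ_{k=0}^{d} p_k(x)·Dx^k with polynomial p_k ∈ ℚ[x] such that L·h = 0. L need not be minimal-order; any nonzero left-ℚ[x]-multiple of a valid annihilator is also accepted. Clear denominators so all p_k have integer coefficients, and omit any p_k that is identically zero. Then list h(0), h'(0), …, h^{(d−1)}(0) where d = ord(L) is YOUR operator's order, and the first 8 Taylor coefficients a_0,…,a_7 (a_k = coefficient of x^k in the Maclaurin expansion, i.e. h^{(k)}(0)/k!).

f: a_k = -3, 0, 3/2, 0, -1/8, 0, 1/240, 0, …
g: a_k = -2, -4, 4, -8, 20, -56, 168, -528, …
Sum ⇒ L₀ = lclm(L_f,L_g) in ℚ(x)⟨Dx⟩.
L = (-26 - 16·x - 32·x^2) + (-3 - 4·x + 48·x^2 + 64·x^3)·Dx + (-26 - 16·x - 32·x^2)·Dx^2 + (-3 - 4·x + 48·x^2 + 64·x^3)·Dx^3  (order 3).
h: a_k = -5, -4, 11/2, -8, 159/8, -56, 40321/240, -528, …
ICs: h(0) = -5, h′(0) = -4, h′′(0) = 11.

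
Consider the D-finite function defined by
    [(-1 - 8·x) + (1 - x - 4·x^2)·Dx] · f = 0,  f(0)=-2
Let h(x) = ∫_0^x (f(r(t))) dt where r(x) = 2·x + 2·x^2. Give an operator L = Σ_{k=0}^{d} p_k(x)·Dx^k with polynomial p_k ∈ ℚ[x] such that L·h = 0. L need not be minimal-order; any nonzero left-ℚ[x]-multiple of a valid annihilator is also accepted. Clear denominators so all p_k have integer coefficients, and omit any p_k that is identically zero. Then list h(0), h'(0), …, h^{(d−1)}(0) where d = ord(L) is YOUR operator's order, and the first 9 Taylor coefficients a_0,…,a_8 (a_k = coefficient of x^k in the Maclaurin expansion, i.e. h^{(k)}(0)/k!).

L = (2 + 36·x + 96·x^2 + 64·x^3)·Dx + (-1 + 2·x + 18·x^2 + 32·x^3 + 16·x^4)·Dx^2  (order 2).
h: a_k = 0, -2, -2, -44/3, -56, -280, -1384, -49680/7, -37152, …
ICs: h(0) = 0, h′(0) = -2.

f: a_k = -2, -2, -10, -18, -58, -130, -362, -882, -2330, …
f∘r: x↦r, Dx↦Dx/r' in L_f ⇒ L₀.
h=∫h₀ ⇒ L = L₀·Dx.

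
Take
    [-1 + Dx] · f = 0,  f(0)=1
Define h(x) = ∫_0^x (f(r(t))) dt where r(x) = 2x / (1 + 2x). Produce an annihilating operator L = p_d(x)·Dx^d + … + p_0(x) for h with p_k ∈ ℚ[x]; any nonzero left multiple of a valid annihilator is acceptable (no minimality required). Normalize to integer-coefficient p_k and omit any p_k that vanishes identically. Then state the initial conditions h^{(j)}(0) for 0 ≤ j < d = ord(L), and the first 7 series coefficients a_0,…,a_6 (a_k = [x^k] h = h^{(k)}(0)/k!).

f: a_k = 1, 1, 1/2, 1/6, 1/24, 1/120, 1/720, …
h₀=f(r): pull back L_f along r ⇒ L₀.
h=∫h₀ ⇒ L = L₀·Dx.
L = -2·Dx + (1 + 4·x + 4·x^2)·Dx^2  (order 2).
h: a_k = 0, 1, 1, -2/3, 1/3, 2/15, -38/45, …
ICs: h(0) = 0, h′(0) = 1.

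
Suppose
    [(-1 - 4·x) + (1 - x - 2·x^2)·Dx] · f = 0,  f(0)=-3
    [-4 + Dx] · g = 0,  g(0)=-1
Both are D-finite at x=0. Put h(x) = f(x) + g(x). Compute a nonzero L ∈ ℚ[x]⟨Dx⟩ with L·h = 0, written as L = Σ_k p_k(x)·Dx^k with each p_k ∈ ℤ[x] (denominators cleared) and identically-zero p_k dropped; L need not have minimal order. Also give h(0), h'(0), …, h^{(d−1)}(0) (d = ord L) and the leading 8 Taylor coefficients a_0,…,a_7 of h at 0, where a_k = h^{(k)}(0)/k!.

f: a_k = -3, -3, -9, -15, -33, -63, -129, -255, …
g: a_k = -1, -4, -8, -32/3, -32/3, -128/15, -256/45, -1024/315, …
Weyl lclm of L_f,L_g ⇒ L₀ (ord ≤ 2).
L = (-8 - 192·x^2 - 128·x^3) + (-10 + 44·x + 72·x^2 - 64·x^3 - 64·x^4)·Dx + (3 - 11·x - 6·x^2 + 24·x^3 + 16·x^4)·Dx^2  (order 2).
h: a_k = -4, -7, -17, -77/3, -131/3, -1073/15, -6061/45, -81349/315, …
ICs: h(0) = -4, h′(0) = -7.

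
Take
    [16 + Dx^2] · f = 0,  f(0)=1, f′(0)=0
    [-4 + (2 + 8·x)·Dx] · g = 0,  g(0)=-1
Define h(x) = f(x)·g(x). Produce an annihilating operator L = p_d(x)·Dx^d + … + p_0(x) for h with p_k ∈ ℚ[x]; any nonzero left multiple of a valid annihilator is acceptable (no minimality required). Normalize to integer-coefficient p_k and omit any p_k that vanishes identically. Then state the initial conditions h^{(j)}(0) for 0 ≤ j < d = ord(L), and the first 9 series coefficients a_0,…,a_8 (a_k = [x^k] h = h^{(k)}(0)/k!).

L = (28 + 128·x + 256·x^2) + (-4 - 16·x)·Dx + (1 + 8·x + 16·x^2)·Dx^2  (order 2).
h: a_k = -1, -2, 10, 12, -50/3, -52/3, 1396/45, -3208/45, 88094/315, …
ICs: h(0) = -1, h′(0) = -2.

f: a_k = 1, 0, -8, 0, 32/3, 0, -256/45, 0, 512/315, …
g: a_k = -1, -2, 2, -4, 10, -28, 84, -264, 858, …
f·g: L₀ = L_f ⊗_s L_g, ord ≤ 2·1.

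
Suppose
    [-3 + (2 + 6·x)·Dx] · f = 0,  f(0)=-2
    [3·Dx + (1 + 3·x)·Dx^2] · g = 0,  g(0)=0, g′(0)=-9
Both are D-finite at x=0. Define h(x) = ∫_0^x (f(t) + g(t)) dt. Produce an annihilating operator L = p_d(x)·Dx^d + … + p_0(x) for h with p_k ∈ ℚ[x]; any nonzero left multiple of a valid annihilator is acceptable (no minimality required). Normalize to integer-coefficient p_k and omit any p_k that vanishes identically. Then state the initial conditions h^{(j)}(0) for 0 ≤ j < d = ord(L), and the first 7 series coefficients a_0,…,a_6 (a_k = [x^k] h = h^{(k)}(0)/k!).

f: a_k = -2, -3, 9/4, -27/8, 405/64, -1701/128, 15309/512, …
g: a_k = 0, -9, 27/2, -27, 243/4, -729/5, 729/2, …
L₀ := lclm(L_f,L_g); ord L₀ ≤ 1+2.
h=∫₀ˣh₀: take L = L₀·Dx.
L = 9·Dx^2 + (15 + 45·x)·Dx^3 + (2 + 12·x + 18·x^2)·Dx^4  (order 4).
h: a_k = 0, -2, -6, 21/4, -243/32, 4293/320, -33939/1280, …
ICs: h(0) = 0, h′(0) = -2, h′′(0) = -12, h′′′(0) = 63/2.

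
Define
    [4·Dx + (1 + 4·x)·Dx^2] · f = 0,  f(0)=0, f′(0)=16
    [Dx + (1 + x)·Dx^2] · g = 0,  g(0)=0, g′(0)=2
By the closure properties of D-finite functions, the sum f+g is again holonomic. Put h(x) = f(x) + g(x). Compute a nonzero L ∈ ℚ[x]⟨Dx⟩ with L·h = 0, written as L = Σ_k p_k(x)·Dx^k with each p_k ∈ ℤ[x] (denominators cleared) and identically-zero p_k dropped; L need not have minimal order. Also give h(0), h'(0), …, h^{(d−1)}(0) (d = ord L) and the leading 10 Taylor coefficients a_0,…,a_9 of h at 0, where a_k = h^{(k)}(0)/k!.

L = 8·Dx + (10 + 16·x)·Dx^2 + (1 + 5·x + 4·x^2)·Dx^3  (order 3).
h: a_k = 0, 18, -33, 86, -513/2, 4098/5, -2731, 65538/7, -131073/4, 349526/3, …
ICs: h(0) = 0, h′(0) = 18, h′′(0) = -66.

f: a_k = 0, 16, -32, 256/3, -256, 4096/5, -8192/3, 65536/7, -32768, 1048576/9, …
g: a_k = 0, 2, -1, 2/3, -1/2, 2/5, -1/3, 2/7, -1/4, 2/9, …
f+g: L₀ = lclm(L_f,L_g), ord ≤ 2+2.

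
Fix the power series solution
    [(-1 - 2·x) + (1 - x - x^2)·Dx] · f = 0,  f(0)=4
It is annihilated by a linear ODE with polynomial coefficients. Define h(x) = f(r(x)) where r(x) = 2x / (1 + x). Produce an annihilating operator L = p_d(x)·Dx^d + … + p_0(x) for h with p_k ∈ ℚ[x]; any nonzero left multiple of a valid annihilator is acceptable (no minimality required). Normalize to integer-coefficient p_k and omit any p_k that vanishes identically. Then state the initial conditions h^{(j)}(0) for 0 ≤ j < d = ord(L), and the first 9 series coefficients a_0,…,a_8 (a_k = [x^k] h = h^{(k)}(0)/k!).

f: a_k = 4, 4, 8, 12, 20, 32, 52, 84, 136, …
Change of var in L_f (x↦r) gives L₀.
L = (2 + 10·x) + (-1 - x + 5·x^2 + 5·x^3)·Dx  (order 1).
h: a_k = 4, 8, 24, 40, 120, 200, 600, 1000, 3000, …
ICs: h(0) = 4.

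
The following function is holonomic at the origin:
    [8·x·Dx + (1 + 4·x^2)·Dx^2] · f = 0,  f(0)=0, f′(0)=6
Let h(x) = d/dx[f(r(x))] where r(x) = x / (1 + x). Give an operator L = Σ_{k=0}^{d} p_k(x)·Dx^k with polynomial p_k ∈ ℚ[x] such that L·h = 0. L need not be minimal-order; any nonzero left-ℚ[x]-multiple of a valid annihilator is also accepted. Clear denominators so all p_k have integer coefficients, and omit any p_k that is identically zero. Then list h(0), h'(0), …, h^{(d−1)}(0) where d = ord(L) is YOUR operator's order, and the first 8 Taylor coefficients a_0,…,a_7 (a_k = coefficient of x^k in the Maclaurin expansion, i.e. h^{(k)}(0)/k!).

f: a_k = 0, 6, 0, -8, 0, 96/5, 0, -384/7, …
L₀ from L_f via x↦r, Dx↦r'^{-1}Dx.
h₀' ⇒ L via d/dx closure of L₀.
L = (2 + 10·x) + (1 + 2·x + 5·x^2)·Dx  (order 1).
h: a_k = 6, -12, -6, 72, -114, -132, 834, -1008, …
ICs: h(0) = 6.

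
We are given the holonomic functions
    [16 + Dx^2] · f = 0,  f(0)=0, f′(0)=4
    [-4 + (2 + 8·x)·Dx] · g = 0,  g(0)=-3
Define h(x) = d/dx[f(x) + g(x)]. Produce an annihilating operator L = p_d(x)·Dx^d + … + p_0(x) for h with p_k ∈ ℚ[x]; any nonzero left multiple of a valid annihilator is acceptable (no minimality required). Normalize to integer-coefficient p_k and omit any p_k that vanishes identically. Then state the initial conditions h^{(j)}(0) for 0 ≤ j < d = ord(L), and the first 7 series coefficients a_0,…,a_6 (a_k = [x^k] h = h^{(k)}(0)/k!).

L = (-608 - 1024·x - 2048·x^2) + (-112 - 960·x - 3072·x^2 - 4096·x^3)·Dx + (-38 - 64·x - 128·x^2)·Dx^2 + (-7 - 60·x - 192·x^2 - 256·x^3)·Dx^3  (order 3).
h: a_k = -2, 12, -68, 120, -1132/3, 1512, -250504/45, …
ICs: h(0) = -2, h′(0) = 12, h′′(0) = -136.

f: a_k = 0, 4, 0, -32/3, 0, 128/15, 0, …
g: a_k = -3, -6, 6, -12, 30, -84, 252, …
f+g: L₀ = lclm(L_f,L_g), ord ≤ 2+1.
Derive L from L₀ (diff closure).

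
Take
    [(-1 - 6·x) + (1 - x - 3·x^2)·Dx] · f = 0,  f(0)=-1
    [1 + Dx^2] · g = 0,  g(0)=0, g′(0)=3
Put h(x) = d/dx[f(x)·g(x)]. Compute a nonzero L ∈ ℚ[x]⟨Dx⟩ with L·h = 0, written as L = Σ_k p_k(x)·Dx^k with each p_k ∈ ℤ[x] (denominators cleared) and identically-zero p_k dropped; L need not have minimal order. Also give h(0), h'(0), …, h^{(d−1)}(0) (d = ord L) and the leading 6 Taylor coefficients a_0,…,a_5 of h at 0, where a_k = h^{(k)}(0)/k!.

L = (83 - 2·x - 5·x^2 + 6·x^3 + 9·x^4) + (16 + 98·x + 18·x^2 + 36·x^3)·Dx + (-5 + 4·x + 13·x^2 + 6·x^3 + 9·x^4)·Dx^2  (order 2).
h: a_k = -3, -6, -69/2, -82, -2201/8, -13983/20, …
ICs: h(0) = -3, h′(0) = -6.

f: a_k = -1, -1, -4, -7, -19, -40, …
g: a_k = 0, 3, 0, -1/2, 0, 1/40, …
Product ⇒ symmetric product L₀, ord ≤ 2.
Derive L from L₀ (diff closure).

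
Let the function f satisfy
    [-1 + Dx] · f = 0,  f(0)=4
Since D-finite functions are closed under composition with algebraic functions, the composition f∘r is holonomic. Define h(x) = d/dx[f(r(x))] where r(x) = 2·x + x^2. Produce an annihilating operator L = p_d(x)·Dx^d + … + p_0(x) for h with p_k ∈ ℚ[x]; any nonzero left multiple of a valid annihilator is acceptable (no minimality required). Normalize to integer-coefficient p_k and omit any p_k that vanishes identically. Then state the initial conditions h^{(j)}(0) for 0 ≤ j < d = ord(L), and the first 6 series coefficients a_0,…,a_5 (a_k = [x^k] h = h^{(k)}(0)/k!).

L = (3 + 4·x + 2·x^2) + (-1 - x)·Dx  (order 1).
h: a_k = 8, 24, 40, 152/3, 52, 692/15, …
ICs: h(0) = 8.

f: a_k = 4, 4, 2, 2/3, 1/6, 1/30, …
Substitute x→r, Dx→(1/r')Dx; clear ⇒ L₀.
Differentiate: ansatz ord ≤ ord L₀ ⇒ L.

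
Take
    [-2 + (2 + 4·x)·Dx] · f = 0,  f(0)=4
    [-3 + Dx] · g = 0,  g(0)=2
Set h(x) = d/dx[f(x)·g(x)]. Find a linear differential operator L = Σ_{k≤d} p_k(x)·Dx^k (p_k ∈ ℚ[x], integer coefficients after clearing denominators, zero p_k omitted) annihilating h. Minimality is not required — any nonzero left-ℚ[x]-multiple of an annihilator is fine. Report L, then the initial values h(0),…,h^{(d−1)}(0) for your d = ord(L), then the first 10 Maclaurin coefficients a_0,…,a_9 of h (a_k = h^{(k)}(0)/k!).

f: a_k = 4, 4, -2, 2, -5/2, 7/2, -21/4, 33/4, -429/32, 715/32, …
g: a_k = 2, 6, 9, 9, 27/4, 81/20, 81/40, 243/280, 729/2240, 243/2240, …
f·g: L₀ = L_f ⊗_s L_g, ord ≤ 1·1.
Derive L from L₀ (diff closure).
L = (7 + 24·x + 18·x^2) + (-2 - 7·x - 6·x^2)·Dx  (order 1).
h: a_k = 32, 112, 192, 208, 176, 504/5, 384/5, -312/35, 396/5, -4546/35, …
ICs: h(0) = 32.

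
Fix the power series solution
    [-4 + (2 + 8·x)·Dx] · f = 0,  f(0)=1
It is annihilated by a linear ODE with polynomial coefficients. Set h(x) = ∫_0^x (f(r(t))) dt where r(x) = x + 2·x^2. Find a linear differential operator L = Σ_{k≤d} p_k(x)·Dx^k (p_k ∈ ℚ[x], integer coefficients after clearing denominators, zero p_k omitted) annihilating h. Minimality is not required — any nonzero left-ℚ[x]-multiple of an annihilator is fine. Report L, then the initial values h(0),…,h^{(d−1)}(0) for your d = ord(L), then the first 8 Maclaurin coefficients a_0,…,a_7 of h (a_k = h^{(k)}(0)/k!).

f: a_k = 1, 2, -2, 4, -10, 28, -84, 264, …
Change of var in L_f (x↦r) gives L₀.
∫: right-multiply L₀ by Dx.
L = (-2 - 8·x)·Dx + (1 + 4·x + 8·x^2)·Dx^2  (order 2).
h: a_k = 0, 1, 1, 2/3, -1, 6/5, -2/3, -12/7, …
ICs: h(0) = 0, h′(0) = 1.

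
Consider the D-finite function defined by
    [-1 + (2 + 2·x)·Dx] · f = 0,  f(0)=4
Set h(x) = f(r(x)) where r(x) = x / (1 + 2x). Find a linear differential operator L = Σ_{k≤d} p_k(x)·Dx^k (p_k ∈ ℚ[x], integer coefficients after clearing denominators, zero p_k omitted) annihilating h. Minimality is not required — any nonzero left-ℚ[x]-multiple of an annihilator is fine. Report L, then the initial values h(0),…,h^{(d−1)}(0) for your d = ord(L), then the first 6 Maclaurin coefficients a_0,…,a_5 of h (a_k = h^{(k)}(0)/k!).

L = -1 + (2 + 10·x + 12·x^2)·Dx  (order 1).
h: a_k = 4, 2, -9/2, 41/4, -757/32, 3543/64, …
ICs: h(0) = 4.

f: a_k = 4, 2, -1/2, 1/4, -5/32, 7/64, …
Change of var in L_f (x↦r) gives L₀.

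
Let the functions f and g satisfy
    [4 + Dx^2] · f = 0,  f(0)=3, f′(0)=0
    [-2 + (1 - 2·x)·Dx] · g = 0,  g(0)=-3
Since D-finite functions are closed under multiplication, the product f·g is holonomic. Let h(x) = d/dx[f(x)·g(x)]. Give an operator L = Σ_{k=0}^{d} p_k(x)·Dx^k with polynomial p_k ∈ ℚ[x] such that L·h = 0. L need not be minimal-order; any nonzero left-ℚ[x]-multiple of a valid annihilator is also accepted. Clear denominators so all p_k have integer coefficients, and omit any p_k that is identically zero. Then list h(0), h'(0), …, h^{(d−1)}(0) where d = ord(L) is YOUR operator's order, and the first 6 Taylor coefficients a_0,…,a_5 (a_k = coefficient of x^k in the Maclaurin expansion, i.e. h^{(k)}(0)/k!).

L = (-4 - 16·x + 16·x^2) + (-4 + 8·x)·Dx + (1 - 4·x + 4·x^2)·Dx^2  (order 2).
h: a_k = -18, -36, -108, -312, -780, -9336/5, …
ICs: h(0) = -18, h′(0) = -36.

f: a_k = 3, 0, -6, 0, 2, 0, …
g: a_k = -3, -6, -12, -24, -48, -96, …
Product ⇒ symmetric product L₀, ord ≤ 2.
h₀' ⇒ L via d/dx closure of L₀.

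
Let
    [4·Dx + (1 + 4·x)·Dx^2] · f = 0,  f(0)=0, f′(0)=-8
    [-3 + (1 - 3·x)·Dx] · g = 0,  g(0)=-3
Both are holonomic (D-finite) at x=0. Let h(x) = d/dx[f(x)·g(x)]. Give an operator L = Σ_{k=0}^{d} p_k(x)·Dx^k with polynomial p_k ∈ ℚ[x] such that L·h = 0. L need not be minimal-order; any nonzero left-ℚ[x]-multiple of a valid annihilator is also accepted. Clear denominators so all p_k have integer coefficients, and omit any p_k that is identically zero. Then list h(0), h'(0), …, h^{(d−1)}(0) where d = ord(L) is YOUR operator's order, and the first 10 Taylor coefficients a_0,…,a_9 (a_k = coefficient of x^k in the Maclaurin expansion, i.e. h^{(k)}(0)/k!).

f: a_k = 0, -8, 16, -128/3, 128, -2048/5, 4096/3, -32768/7, 16384, -524288/9, …
g: a_k = -3, -9, -27, -81, -243, -729, -2187, -6561, -19683, -59049, …
f·g: L₀ = L_f ⊗_s L_g, ord ≤ 2·1.
Derive L from L₀ (diff closure).
L = 48 + (1 + 60·x)·Dx + (-1 - x + 12·x^2)·Dx^2  (order 2).
h: a_k = 24, 48, 600, 864, 9384, 46032/5, 652632/5, 1900608/35, 61464792/35, -3063664/7, …
ICs: h(0) = 24, h′(0) = 48.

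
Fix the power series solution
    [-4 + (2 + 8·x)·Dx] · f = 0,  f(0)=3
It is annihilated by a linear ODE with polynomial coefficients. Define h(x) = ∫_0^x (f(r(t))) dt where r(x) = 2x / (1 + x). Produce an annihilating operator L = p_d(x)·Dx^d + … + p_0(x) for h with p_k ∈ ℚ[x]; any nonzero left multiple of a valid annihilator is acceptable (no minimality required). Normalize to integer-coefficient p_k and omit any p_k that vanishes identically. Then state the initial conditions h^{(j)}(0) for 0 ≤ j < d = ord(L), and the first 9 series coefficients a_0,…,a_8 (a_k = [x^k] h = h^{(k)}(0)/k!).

L = -4·Dx + (1 + 10·x + 9·x^2)·Dx^2  (order 2).
h: a_k = 0, 3, 6, -12, 39, -852/5, 882, -35460/7, 62415/2, …
ICs: h(0) = 0, h′(0) = 3.

f: a_k = 3, 6, -6, 12, -30, 84, -252, 792, -2574, …
Change of var in L_f (x↦r) gives L₀.
h=∫₀ˣh₀: take L = L₀·Dx.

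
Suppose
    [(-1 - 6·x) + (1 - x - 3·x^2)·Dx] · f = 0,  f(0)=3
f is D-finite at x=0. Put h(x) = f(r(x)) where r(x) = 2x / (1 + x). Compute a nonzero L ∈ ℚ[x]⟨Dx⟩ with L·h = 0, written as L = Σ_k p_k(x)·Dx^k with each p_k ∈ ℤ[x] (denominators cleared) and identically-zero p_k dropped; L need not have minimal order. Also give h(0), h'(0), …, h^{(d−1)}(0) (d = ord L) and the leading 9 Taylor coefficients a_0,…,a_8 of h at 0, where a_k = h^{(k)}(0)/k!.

L = (2 + 26·x) + (-1 - x + 13·x^2 + 13·x^3)·Dx  (order 1).
h: a_k = 3, 6, 42, 78, 546, 1014, 7098, 13182, 92274, …
ICs: h(0) = 3.

f: a_k = 3, 3, 12, 21, 57, 120, 291, 651, 1524, …
f∘r: x↦r, Dx↦Dx/r' in L_f ⇒ L₀.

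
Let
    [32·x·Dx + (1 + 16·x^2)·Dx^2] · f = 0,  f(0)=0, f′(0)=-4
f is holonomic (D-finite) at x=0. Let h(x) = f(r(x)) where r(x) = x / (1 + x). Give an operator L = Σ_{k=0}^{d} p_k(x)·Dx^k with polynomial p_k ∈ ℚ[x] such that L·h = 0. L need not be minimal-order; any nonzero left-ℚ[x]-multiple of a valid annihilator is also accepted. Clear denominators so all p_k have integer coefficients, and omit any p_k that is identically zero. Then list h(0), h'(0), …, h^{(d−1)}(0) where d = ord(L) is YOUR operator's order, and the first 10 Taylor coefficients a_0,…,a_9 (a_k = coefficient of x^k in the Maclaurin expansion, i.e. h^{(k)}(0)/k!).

L = (2 + 34·x)·Dx + (1 + 2·x + 17·x^2)·Dx^2  (order 2).
h: a_k = 0, -4, 4, 52/3, -60, -404/5, 2444/3, -2908/7, -9660, 203996/9, …
ICs: h(0) = 0, h′(0) = -4.

f: a_k = 0, -4, 0, 64/3, 0, -1024/5, 0, 16384/7, 0, -262144/9, …
Substitute x→r, Dx→(1/r')Dx; clear ⇒ L₀.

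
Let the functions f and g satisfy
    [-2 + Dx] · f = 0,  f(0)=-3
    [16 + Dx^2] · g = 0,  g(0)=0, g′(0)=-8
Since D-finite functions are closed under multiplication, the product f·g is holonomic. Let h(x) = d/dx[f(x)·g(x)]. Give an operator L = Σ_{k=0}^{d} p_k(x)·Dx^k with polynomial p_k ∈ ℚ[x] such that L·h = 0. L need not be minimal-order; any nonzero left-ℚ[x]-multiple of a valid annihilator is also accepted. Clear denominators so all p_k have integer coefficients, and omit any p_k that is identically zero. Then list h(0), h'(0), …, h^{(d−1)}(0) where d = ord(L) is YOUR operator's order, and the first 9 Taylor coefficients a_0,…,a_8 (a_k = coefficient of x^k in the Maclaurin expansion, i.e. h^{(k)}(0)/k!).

L = 20 - 4·Dx + Dx^2  (order 2).
h: a_k = 24, 96, -48, -384, -304, 704/5, 4448/15, 512/5, -5744/105, …
ICs: h(0) = 24, h′(0) = 96.

f: a_k = -3, -6, -6, -4, -2, -4/5, -4/15, -8/105, -2/105, …
g: a_k = 0, -8, 0, 64/3, 0, -256/15, 0, 2048/315, 0, …
Product ⇒ symmetric product L₀, ord ≤ 2.
Derive L from L₀ (diff closure).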